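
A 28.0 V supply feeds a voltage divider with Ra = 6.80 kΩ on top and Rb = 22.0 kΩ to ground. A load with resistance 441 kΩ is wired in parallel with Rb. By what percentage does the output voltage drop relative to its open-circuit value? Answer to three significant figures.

The divider's output (Thévenin) resistance is Ra‖Rb = 5.194 kΩ.
Fractional drop under load = R_th/(R_th + R_L) = 5.194 / (5.194 + 441) = 0.01164.
So the output falls by 1.16 %.

1.16 %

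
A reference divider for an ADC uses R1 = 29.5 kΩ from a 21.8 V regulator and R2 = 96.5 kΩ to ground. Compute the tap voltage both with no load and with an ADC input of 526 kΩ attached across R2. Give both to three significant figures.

Unloaded: 16.7 V; loaded: 16.0 V

Open-circuit: V = 21.8 × 96.5/(29.5 + 96.5) = 16.7 V.
With the load, R2 becomes R2‖R_L = 81.54 kΩ, so V = 21.8 × 81.54/111.0 = 16.0 V.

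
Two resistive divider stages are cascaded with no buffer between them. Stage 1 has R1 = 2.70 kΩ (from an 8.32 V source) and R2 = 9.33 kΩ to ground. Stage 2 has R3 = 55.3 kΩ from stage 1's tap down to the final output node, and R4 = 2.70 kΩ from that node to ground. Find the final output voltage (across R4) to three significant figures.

V_out ≈ 0.290 V

Stage 2 presents R3+R4 = 58.00 kΩ as a load on stage 1's tap.
Stage 1's lower leg becomes R2‖(R3+R4) = 8.037 kΩ, so V_mid = 8.32 × 8.037/10.74 = 6.228 V.
Stage 2 is itself unloaded: V_out = V_mid × R4/(R3+R4) = 6.228 × 2.70/58.00 = 0.290 V.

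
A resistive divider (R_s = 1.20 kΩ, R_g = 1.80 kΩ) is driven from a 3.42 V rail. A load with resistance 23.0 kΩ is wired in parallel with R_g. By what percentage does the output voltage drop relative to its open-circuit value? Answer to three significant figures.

3.04 %

The divider's output (Thévenin) resistance is R_s‖R_g = 0.7200 kΩ.
Fractional drop under load = R_th/(R_th + R_L) = 0.7200 / (0.7200 + 23.0) = 0.03035.
So the output falls by 3.04 %.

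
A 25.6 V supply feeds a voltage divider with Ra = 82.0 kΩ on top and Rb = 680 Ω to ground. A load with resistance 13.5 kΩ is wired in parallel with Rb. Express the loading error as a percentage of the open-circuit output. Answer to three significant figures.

4.76 %

The divider's output (Thévenin) resistance is Ra‖Rb = 674.4 Ω.
Fractional drop under load = R_th/(R_th + R_L) = 674.4 / (674.4 + 13500) = 0.04758.
So the output falls by 4.76 %.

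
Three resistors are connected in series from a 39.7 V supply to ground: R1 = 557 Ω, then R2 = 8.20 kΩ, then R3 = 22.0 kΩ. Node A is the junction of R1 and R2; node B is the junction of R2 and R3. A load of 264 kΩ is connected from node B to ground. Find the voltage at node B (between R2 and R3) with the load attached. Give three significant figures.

At node B, R3 is in parallel with the load: R3‖R_L = 20310 Ω.
Below node A the resistance is R2 + (R3‖R_L) = 28510 Ω, so V_A = 39.7 × 28510/29060 = 38.94 V.
Then V_B = V_A × (R3‖R_L)/(R2 + R3‖R_L) = 38.94 × 20310/28510 = 27.7 V.

V ≈ 27.7 V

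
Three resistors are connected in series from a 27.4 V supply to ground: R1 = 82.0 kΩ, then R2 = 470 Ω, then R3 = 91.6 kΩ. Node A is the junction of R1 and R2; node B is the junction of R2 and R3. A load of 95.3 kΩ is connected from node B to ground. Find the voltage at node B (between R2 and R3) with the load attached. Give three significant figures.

At node B, R3 is in parallel with the load: R3‖R_L = 46710 Ω.
Below node A the resistance is R2 + (R3‖R_L) = 47180 Ω, so V_A = 27.4 × 47180/129200 = 10.01 V.
Then V_B = V_A × (R3‖R_L)/(R2 + R3‖R_L) = 10.01 × 46710/47180 = 9.91 V.

V ≈ 9.91 V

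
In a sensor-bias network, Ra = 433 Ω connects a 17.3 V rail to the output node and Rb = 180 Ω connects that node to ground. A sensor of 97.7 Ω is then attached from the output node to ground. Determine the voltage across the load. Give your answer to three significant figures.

V_out ≈ 2.21 V

The load sits in parallel with Rb: Rb‖R_L = (180 × 97.7) / (180 + 97.7) = 63.33 Ω.
V_out = 17.3 × 63.33 / (433 + 63.33) = 17.3 × 63.33/496.3 = 2.21 V.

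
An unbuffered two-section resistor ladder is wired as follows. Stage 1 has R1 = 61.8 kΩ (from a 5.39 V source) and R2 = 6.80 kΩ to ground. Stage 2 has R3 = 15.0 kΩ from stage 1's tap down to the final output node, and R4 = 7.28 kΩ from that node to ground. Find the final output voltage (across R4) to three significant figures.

Stage 2 presents R3+R4 = 22.28 kΩ as a load on stage 1's tap.
Stage 1's lower leg becomes R2‖(R3+R4) = 5.210 kΩ, so V_mid = 5.39 × 5.210/67.01 = 0.4191 V.
Stage 2 is itself unloaded: V_out = V_mid × R4/(R3+R4) = 0.4191 × 7.28/22.28 = 0.137 V.

V_out ≈ 0.137 V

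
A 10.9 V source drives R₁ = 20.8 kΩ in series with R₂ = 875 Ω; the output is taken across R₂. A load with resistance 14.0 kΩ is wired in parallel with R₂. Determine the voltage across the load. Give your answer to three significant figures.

V_out ≈ 0.415 V

The load sits in parallel with R₂: R₂‖R_L = (875 × 14000) / (875 + 14000) = 823.5 Ω.
V_out = 10.9 × 823.5 / (20800 + 823.5) = 10.9 × 823.5/21620 = 0.415 V.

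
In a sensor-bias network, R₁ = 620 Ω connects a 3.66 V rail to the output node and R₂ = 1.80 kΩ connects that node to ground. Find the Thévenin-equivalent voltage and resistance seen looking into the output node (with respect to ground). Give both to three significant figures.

V_th is the open-circuit tap voltage: 3.66 × 1800/(620 + 1800) = 2.72 V.
With the supply zeroed, R₁ and R₂ appear in parallel from the tap: R_th = R₁‖R₂ = (620 × 1800)/2420 = 461 Ω.

V_th = 2.72 V, R_th = 461 Ω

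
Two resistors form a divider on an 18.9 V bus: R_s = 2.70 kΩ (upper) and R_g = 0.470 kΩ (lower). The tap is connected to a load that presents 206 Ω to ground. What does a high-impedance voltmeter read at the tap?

V_out ≈ 0.952 V

The load sits in parallel with R_g: R_g‖R_L = (470 × 206) / (470 + 206) = 143.2 Ω.
V_out = 18.9 × 143.2 / (2700 + 143.2) = 18.9 × 143.2/2843 = 0.952 V.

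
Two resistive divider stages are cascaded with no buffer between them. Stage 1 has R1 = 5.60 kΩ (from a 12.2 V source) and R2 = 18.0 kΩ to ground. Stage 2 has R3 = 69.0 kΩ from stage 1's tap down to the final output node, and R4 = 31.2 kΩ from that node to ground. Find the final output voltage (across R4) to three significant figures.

V_out ≈ 2.78 V

Stage 2 presents R3+R4 = 100.2 kΩ as a load on stage 1's tap.
Stage 1's lower leg becomes R2‖(R3+R4) = 15.26 kΩ, so V_mid = 12.2 × 15.26/20.86 = 8.925 V.
Stage 2 is itself unloaded: V_out = V_mid × R4/(R3+R4) = 8.925 × 31.2/100.2 = 2.78 V.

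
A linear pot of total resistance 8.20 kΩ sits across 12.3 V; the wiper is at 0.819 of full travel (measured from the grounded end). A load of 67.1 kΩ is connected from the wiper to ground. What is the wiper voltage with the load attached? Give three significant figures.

V ≈ 9.89 V

The wiper splits the pot into (1−α)R = 1.484 kΩ above and αR = 6.716 kΩ below.
Lower section ‖ load = 6.105 kΩ.
V_wiper = 12.3 × 6.105/(1.484 + 6.105) = 9.89 V.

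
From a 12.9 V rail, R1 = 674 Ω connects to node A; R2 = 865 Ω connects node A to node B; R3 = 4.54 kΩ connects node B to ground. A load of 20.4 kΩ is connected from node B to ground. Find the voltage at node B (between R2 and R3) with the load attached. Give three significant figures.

At node B, R3 is in parallel with the load: R3‖R_L = 3714 Ω.
Below node A the resistance is R2 + (R3‖R_L) = 4579 Ω, so V_A = 12.9 × 4579/5253 = 11.24 V.
Then V_B = V_A × (R3‖R_L)/(R2 + R3‖R_L) = 11.24 × 3714/4579 = 9.12 V.

V ≈ 9.12 V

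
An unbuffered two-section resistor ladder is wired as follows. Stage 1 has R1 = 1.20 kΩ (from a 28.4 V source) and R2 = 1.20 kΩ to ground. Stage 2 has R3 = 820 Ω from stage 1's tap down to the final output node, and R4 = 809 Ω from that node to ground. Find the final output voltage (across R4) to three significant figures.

Stage 2 presents R3+R4 = 1629 Ω as a load on stage 1's tap.
Stage 1's lower leg becomes R2‖(R3+R4) = 691.0 Ω, so V_mid = 28.4 × 691.0/1891 = 10.38 V.
Stage 2 is itself unloaded: V_out = V_mid × R4/(R3+R4) = 10.38 × 809/1629 = 5.15 V.

V_out ≈ 5.15 V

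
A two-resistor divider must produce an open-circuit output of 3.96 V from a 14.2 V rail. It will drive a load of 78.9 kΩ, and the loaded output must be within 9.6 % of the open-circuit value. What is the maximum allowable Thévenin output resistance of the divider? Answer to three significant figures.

R_th ≤ 8.38 kΩ

Loading drop = R_th/(R_th + R_L) ≤ 0.0960, so R_th ≤ R_L · ε/(1−ε) = 78.9 kΩ × 0.0960/0.9040 = 8.38 kΩ.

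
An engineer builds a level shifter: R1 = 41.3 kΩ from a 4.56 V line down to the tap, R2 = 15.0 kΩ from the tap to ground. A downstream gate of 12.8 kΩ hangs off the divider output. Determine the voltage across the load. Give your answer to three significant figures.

V_out ≈ 0.653 V

The load sits in parallel with R2: R2‖R_L = (15.0 × 12.8) / (15.0 + 12.8) = 6.906 kΩ.
V_out = 4.56 × 6.906 / (41.3 + 6.906) = 4.56 × 6.906/48.21 = 0.653 V.
(Unloaded it would have been 1.21 V.)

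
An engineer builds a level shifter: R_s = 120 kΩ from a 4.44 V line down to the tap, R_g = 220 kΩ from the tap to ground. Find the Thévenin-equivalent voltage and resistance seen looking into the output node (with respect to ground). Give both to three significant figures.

V_th is the open-circuit tap voltage: 4.44 × 220/(120 + 220) = 2.87 V.
With the supply zeroed, R_s and R_g appear in parallel from the tap: R_th = R_s‖R_g = (120 × 220)/340.0 = 77.6 kΩ.

V_th = 2.87 V, R_th = 77.6 kΩ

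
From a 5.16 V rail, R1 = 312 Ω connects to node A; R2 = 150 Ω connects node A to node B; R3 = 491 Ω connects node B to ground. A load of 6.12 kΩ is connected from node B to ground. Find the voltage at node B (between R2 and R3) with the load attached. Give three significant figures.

V ≈ 2.56 V

At node B, R3 is in parallel with the load: R3‖R_L = 454.5 Ω.
Below node A the resistance is R2 + (R3‖R_L) = 604.5 Ω, so V_A = 5.16 × 604.5/916.5 = 3.403 V.
Then V_B = V_A × (R3‖R_L)/(R2 + R3‖R_L) = 3.403 × 454.5/604.5 = 2.56 V.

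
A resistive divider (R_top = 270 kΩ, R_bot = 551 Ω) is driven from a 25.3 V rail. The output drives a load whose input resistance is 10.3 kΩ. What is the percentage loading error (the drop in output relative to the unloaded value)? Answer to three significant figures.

The divider's output (Thévenin) resistance is R_top‖R_bot = 549.9 Ω.
Fractional drop under load = R_th/(R_th + R_L) = 549.9 / (549.9 + 10300) = 0.05068.
So the output falls by 5.07 %.

5.07 %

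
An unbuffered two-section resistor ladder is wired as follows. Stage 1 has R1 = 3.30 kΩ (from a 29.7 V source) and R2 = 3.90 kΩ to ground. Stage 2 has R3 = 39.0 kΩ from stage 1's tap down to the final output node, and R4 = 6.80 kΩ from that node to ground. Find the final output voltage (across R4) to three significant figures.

Stage 2 presents R3+R4 = 45.80 kΩ as a load on stage 1's tap.
Stage 1's lower leg becomes R2‖(R3+R4) = 3.594 kΩ, so V_mid = 29.7 × 3.594/6.894 = 15.48 V.
Stage 2 is itself unloaded: V_out = V_mid × R4/(R3+R4) = 15.48 × 6.80/45.80 = 2.30 V.

V_out ≈ 2.30 V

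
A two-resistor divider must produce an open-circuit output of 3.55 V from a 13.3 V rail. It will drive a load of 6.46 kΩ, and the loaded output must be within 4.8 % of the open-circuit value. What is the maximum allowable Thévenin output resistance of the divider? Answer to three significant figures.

R_th ≤ 326 Ω

Loading drop = R_th/(R_th + R_L) ≤ 0.0480, so R_th ≤ R_L · ε/(1−ε) = 6.46 kΩ × 0.0480/0.9520 = 326 Ω.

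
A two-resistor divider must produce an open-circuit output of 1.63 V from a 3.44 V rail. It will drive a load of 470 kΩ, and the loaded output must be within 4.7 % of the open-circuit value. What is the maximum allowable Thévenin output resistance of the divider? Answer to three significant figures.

R_th ≤ 23.2 kΩ

Loading drop = R_th/(R_th + R_L) ≤ 0.0470, so R_th ≤ R_L · ε/(1−ε) = 470 kΩ × 0.0470/0.9530 = 23.2 kΩ.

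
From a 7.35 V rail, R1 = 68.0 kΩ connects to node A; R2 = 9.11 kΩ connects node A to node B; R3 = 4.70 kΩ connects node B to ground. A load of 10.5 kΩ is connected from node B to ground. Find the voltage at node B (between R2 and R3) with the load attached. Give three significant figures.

At node B, R3 is in parallel with the load: R3‖R_L = 3.247 kΩ.
Below node A the resistance is R2 + (R3‖R_L) = 12.36 kΩ, so V_A = 7.35 × 12.36/80.36 = 1.130 V.
Then V_B = V_A × (R3‖R_L)/(R2 + R3‖R_L) = 1.130 × 3.247/12.36 = 0.297 V.

V ≈ 0.297 V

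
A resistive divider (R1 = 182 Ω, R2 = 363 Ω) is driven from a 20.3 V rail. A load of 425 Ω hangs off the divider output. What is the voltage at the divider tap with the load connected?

The load sits in parallel with R2: R2‖R_L = (363 × 425) / (363 + 425) = 195.8 Ω.
V_out = 20.3 × 195.8 / (182 + 195.8) = 20.3 × 195.8/377.8 = 10.5 V.

V_out ≈ 10.5 V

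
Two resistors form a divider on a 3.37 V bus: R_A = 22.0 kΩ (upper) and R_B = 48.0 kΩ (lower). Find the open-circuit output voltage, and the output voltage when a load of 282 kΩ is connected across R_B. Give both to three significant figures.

Open-circuit: V = 3.37 × 48.0/(22.0 + 48.0) = 2.31 V.
With the load, R_B becomes R_B‖R_L = 41.02 kΩ, so V = 3.37 × 41.02/63.02 = 2.19 V.

Unloaded: 2.31 V; loaded: 2.19 V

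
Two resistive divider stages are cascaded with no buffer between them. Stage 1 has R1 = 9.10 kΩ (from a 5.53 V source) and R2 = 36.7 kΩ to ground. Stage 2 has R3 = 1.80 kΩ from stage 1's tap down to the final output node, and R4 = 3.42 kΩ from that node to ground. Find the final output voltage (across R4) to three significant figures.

V_out ≈ 1.21 V

Stage 2 presents R3+R4 = 5.220 kΩ as a load on stage 1's tap.
Stage 1's lower leg becomes R2‖(R3+R4) = 4.570 kΩ, so V_mid = 5.53 × 4.570/13.67 = 1.849 V.
Stage 2 is itself unloaded: V_out = V_mid × R4/(R3+R4) = 1.849 × 3.42/5.220 = 1.21 V.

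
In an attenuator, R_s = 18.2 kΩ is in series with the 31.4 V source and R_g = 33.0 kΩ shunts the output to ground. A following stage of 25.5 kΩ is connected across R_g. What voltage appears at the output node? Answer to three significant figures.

The load sits in parallel with R_g: R_g‖R_L = (33.0 × 25.5) / (33.0 + 25.5) = 14.38 kΩ.
V_out = 31.4 × 14.38 / (18.2 + 14.38) = 31.4 × 14.38/32.58 = 13.9 V.

V_out ≈ 13.9 V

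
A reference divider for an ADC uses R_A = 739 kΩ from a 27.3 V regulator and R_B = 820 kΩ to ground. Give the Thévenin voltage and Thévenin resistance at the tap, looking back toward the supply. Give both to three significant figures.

V_th is the open-circuit tap voltage: 27.3 × 820/(739 + 820) = 14.4 V.
With the supply zeroed, R_A and R_B appear in parallel from the tap: R_th = R_A‖R_B = (739 × 820)/1559 = 389 kΩ.

V_th = 14.4 V, R_th = 389 kΩ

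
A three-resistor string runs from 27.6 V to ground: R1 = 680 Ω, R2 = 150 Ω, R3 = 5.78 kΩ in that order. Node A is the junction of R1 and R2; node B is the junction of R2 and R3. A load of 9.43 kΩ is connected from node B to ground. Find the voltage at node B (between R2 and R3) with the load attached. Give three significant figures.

At node B, R3 is in parallel with the load: R3‖R_L = 3584 Ω.
Below node A the resistance is R2 + (R3‖R_L) = 3734 Ω, so V_A = 27.6 × 3734/4414 = 23.35 V.
Then V_B = V_A × (R3‖R_L)/(R2 + R3‖R_L) = 23.35 × 3584/3734 = 22.4 V.

V ≈ 22.4 V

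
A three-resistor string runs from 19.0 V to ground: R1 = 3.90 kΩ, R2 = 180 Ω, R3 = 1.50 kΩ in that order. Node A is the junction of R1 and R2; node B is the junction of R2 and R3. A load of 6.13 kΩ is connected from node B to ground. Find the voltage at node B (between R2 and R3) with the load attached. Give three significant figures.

V ≈ 4.33 V

At node B, R3 is in parallel with the load: R3‖R_L = 1205 Ω.
Below node A the resistance is R2 + (R3‖R_L) = 1385 Ω, so V_A = 19.0 × 1385/5285 = 4.979 V.
Then V_B = V_A × (R3‖R_L)/(R2 + R3‖R_L) = 4.979 × 1205/1385 = 4.33 V.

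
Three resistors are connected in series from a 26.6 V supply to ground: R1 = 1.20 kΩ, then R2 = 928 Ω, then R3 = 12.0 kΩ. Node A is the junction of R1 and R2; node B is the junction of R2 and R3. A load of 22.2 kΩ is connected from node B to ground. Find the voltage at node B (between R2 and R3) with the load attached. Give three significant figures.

V ≈ 20.9 V

At node B, R3 is in parallel with the load: R3‖R_L = 7789 Ω.
Below node A the resistance is R2 + (R3‖R_L) = 8717 Ω, so V_A = 26.6 × 8717/9917 = 23.38 V.
Then V_B = V_A × (R3‖R_L)/(R2 + R3‖R_L) = 23.38 × 7789/8717 = 20.9 V.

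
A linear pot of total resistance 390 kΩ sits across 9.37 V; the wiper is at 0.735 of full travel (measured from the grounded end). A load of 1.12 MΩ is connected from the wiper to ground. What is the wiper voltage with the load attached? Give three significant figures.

V ≈ 6.45 V

The wiper splits the pot into (1−α)R = 103.3 kΩ above and αR = 286.6 kΩ below.
Lower section ‖ load = 228.2 kΩ.
V_wiper = 9.37 × 228.2/(103.3 + 228.2) = 6.45 V.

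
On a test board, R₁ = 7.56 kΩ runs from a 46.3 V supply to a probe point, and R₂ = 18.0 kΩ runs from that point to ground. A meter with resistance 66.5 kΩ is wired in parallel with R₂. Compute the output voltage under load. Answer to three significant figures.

The load sits in parallel with R₂: R₂‖R_L = (18.0 × 66.5) / (18.0 + 66.5) = 14.17 kΩ.
V_out = 46.3 × 14.17 / (7.56 + 14.17) = 46.3 × 14.17/21.73 = 30.2 V.

V_out ≈ 30.2 V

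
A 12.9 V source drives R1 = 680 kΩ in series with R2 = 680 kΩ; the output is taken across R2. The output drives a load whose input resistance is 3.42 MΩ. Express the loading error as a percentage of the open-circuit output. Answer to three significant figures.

9.04 %

Unloaded V = 12.9 × 680/1360 = 6.4500 V.
Loaded: R2‖R_L = 567.2 kΩ, giving V = 12.9 × 567.2/1247 = 5.8668 V.
Drop = (6.4500 − 5.8668) / 6.4500 = 9.04 %.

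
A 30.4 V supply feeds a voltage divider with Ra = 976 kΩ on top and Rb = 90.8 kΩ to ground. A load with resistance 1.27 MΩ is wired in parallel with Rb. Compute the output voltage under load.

V_out ≈ 2.43 V

The load sits in parallel with Rb: Rb‖R_L = (90.8 × 1270) / (90.8 + 1270) = 84.74 kΩ.
V_out = 30.4 × 84.74 / (976 + 84.74) = 30.4 × 84.74/1061 = 2.43 V.
(Unloaded it would have been 2.59 V.)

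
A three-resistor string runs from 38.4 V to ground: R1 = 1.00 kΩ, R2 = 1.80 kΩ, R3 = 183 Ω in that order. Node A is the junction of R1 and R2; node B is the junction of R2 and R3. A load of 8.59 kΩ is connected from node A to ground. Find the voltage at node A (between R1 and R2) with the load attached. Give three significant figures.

Below node A the series string R2+R3 = 1983 Ω sits in parallel with the 8590 Ω load: 1611 Ω.
V_A = 38.4 × 1611/(1000 + 1611) = 23.7 V.

V ≈ 23.7 V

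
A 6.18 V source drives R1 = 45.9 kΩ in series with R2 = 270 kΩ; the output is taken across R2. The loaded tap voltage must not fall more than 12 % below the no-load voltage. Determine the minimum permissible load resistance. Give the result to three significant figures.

R_L(min) ≈ 288 kΩ

Output resistance R_th = R1‖R2 = (45.9 × 270)/315.9 = 39.23 kΩ.
The fractional drop is R_th/(R_th + R_L); requiring this ≤ 0.120 gives R_L ≥ R_th(1/0.120 − 1) = 39.23 × 7.333 = 288 kΩ.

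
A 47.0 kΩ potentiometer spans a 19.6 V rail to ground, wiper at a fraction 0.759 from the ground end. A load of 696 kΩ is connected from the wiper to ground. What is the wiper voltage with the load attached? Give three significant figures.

The wiper splits the pot into (1−α)R = 11.33 kΩ above and αR = 35.67 kΩ below.
Lower section ‖ load = 33.93 kΩ.
V_wiper = 19.6 × 33.93/(11.33 + 33.93) = 14.7 V.

V ≈ 14.7 V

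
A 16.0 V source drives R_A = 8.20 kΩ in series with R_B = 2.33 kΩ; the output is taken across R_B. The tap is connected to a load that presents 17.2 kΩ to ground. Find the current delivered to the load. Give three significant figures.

I_L ≈ 0.186 mA

R_B‖R_L = 2.052 kΩ; V_out = 16.0 × 2.052/10.25 = 3.203 V.
I_L = V_out / R_L = 3.203 / 17.2 kΩ = 0.186 mA.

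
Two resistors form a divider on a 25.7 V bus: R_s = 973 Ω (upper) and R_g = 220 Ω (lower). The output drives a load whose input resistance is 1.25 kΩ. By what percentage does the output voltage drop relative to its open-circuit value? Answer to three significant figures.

The divider's output (Thévenin) resistance is R_s‖R_g = 179.4 Ω.
Fractional drop under load = R_th/(R_th + R_L) = 179.4 / (179.4 + 1250) = 0.1255.
So the output falls by 12.6 %.

12.6 %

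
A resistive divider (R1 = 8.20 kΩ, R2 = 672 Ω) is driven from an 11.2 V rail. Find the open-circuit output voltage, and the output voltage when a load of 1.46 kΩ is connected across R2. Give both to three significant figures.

Open-circuit: V = 11.2 × 672/(8200 + 672) = 0.848 V.
With the load, R2 becomes R2‖R_L = 460.2 Ω, so V = 11.2 × 460.2/8660 = 0.595 V.

Unloaded: 0.848 V; loaded: 0.595 V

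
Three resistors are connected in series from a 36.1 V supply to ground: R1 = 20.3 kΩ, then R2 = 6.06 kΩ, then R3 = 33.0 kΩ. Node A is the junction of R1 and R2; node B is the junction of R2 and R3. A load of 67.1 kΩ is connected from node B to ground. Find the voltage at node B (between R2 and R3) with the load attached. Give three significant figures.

At node B, R3 is in parallel with the load: R3‖R_L = 22.12 kΩ.
Below node A the resistance is R2 + (R3‖R_L) = 28.18 kΩ, so V_A = 36.1 × 28.18/48.48 = 20.98 V.
Then V_B = V_A × (R3‖R_L)/(R2 + R3‖R_L) = 20.98 × 22.12/28.18 = 16.5 V.

V ≈ 16.5 V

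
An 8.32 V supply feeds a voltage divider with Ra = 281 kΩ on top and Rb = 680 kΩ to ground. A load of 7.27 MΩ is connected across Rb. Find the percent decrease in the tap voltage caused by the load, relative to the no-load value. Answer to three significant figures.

The divider's output (Thévenin) resistance is Ra‖Rb = 198.8 kΩ.
Fractional drop under load = R_th/(R_th + R_L) = 198.8 / (198.8 + 7270) = 0.02662.
So the output falls by 2.66 %.

2.66 %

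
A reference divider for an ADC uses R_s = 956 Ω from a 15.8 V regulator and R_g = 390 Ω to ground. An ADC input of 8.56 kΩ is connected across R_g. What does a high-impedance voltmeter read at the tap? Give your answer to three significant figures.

V_out ≈ 4.43 V

The load sits in parallel with R_g: R_g‖R_L = (390 × 8560) / (390 + 8560) = 373.0 Ω.
V_out = 15.8 × 373.0 / (956 + 373.0) = 15.8 × 373.0/1329 = 4.43 V.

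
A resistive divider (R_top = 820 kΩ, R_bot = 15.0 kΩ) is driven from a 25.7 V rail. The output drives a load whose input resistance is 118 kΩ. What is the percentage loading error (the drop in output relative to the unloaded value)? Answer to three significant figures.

11.1 %

The divider's output (Thévenin) resistance is R_top‖R_bot = 14.73 kΩ.
Fractional drop under load = R_th/(R_th + R_L) = 14.73 / (14.73 + 118) = 0.1110.
So the output falls by 11.1 %.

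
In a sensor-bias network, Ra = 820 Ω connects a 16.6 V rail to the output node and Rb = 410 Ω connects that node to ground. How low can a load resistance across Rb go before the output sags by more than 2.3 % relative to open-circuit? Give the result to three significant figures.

Output resistance R_th = Ra‖Rb = (820 × 410)/1230 = 273.3 Ω.
The fractional drop is R_th/(R_th + R_L); requiring this ≤ 0.0230 gives R_L ≥ R_th(1/0.0230 − 1) = 273.3 × 42.48 = 11.6 kΩ.

R_L(min) ≈ 11.6 kΩ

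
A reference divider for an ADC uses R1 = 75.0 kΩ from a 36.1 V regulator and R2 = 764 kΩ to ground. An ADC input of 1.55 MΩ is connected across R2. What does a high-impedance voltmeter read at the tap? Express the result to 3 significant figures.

V_out ≈ 31.5 V

The load sits in parallel with R2: R2‖R_L = (764 × 1550) / (764 + 1550) = 511.8 kΩ.
V_out = 36.1 × 511.8 / (75.0 + 511.8) = 36.1 × 511.8/586.8 = 31.5 V.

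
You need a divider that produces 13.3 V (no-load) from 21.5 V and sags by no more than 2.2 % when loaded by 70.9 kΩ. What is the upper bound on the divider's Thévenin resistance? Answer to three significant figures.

R_th ≤ 1.59 kΩ

Loading drop = R_th/(R_th + R_L) ≤ 0.0220, so R_th ≤ R_L · ε/(1−ε) = 70.9 kΩ × 0.0220/0.9780 = 1.59 kΩ.
(Any R1, R2 with R2/(R1+R2) = 0.619 and R1‖R2 ≤ 1.59 kΩ will meet the spec.)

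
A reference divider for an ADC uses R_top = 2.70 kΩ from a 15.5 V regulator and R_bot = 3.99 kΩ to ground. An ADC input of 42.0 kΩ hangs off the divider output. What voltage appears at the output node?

V_out ≈ 8.90 V

The load sits in parallel with R_bot: R_bot‖R_L = (3.99 × 42.0) / (3.99 + 42.0) = 3.644 kΩ.
V_out = 15.5 × 3.644 / (2.70 + 3.644) = 15.5 × 3.644/6.344 = 8.90 V.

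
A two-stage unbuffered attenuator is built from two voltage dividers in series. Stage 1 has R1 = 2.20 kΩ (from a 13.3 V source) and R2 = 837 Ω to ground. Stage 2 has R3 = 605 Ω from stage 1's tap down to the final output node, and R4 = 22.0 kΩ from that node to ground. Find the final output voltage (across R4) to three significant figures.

V_out ≈ 3.47 V

Stage 2 presents R3+R4 = 22600 Ω as a load on stage 1's tap.
Stage 1's lower leg becomes R2‖(R3+R4) = 807.1 Ω, so V_mid = 13.3 × 807.1/3007 = 3.570 V.
Stage 2 is itself unloaded: V_out = V_mid × R4/(R3+R4) = 3.570 × 22000/22600 = 3.47 V.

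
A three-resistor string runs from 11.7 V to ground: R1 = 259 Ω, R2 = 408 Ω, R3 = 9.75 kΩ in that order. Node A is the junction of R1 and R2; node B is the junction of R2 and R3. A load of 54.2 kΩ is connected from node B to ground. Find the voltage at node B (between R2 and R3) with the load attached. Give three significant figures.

V ≈ 10.8 V

At node B, R3 is in parallel with the load: R3‖R_L = 8263 Ω.
Below node A the resistance is R2 + (R3‖R_L) = 8671 Ω, so V_A = 11.7 × 8671/8930 = 11.36 V.
Then V_B = V_A × (R3‖R_L)/(R2 + R3‖R_L) = 11.36 × 8263/8671 = 10.8 V.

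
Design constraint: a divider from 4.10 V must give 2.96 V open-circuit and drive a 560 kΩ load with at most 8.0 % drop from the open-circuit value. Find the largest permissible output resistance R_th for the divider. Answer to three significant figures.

Loading drop = R_th/(R_th + R_L) ≤ 0.0800, so R_th ≤ R_L · ε/(1−ε) = 560 kΩ × 0.0800/0.9200 = 48.7 kΩ.
(Any R1, R2 with R2/(R1+R2) = 0.722 and R1‖R2 ≤ 48.7 kΩ will meet the spec.)

R_th ≤ 48.7 kΩ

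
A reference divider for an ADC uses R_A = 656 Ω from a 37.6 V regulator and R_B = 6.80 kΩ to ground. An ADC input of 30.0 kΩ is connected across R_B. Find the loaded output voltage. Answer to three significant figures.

The load sits in parallel with R_B: R_B‖R_L = (6800 × 30000) / (6800 + 30000) = 5543 Ω.
V_out = 37.6 × 5543 / (656 + 5543) = 37.6 × 5543/6199 = 33.6 V.
(Unloaded it would have been 34.3 V.)

V_out ≈ 33.6 V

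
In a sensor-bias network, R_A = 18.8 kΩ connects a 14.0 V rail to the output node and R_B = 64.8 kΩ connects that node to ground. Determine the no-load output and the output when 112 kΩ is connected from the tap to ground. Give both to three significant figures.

Unloaded: 10.9 V; loaded: 9.60 V

Open-circuit: V = 14.0 × 64.8/(18.8 + 64.8) = 10.9 V.
With the load, R_B becomes R_B‖R_L = 41.05 kΩ, so V = 14.0 × 41.05/59.85 = 9.60 V.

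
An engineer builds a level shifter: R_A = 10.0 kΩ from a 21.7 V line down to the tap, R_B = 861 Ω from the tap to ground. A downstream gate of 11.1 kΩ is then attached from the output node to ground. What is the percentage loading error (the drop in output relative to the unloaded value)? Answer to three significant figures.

6.67 %

The divider's output (Thévenin) resistance is R_A‖R_B = 792.7 Ω.
Fractional drop under load = R_th/(R_th + R_L) = 792.7 / (792.7 + 11100) = 0.06666.
So the output falls by 6.67 %.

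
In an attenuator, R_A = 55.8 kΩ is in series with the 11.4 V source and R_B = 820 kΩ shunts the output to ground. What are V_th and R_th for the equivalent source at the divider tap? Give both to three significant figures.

V_th = 10.7 V, R_th = 52.2 kΩ

V_th is the open-circuit tap voltage: 11.4 × 820/(55.8 + 820) = 10.7 V.
With the supply zeroed, R_A and R_B appear in parallel from the tap: R_th = R_A‖R_B = (55.8 × 820)/875.8 = 52.2 kΩ.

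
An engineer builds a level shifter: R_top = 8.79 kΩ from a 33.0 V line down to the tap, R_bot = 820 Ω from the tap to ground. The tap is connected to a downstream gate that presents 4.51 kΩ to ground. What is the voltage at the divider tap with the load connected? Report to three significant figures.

The load sits in parallel with R_bot: R_bot‖R_L = (820 × 4510) / (820 + 4510) = 693.8 Ω.
V_out = 33.0 × 693.8 / (8790 + 693.8) = 33.0 × 693.8/9484 = 2.41 V.
(Unloaded it would have been 2.82 V.)

V_out ≈ 2.41 V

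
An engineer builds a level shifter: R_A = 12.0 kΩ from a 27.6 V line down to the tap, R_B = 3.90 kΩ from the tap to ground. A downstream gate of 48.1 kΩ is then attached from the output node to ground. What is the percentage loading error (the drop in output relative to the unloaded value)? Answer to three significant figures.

The divider's output (Thévenin) resistance is R_A‖R_B = 2.943 kΩ.
Fractional drop under load = R_th/(R_th + R_L) = 2.943 / (2.943 + 48.1) = 0.05766.
So the output falls by 5.77 %.

5.77 %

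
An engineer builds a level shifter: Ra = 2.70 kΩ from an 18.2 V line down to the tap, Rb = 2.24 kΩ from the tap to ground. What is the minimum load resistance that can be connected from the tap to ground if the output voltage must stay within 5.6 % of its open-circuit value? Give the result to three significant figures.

Output resistance R_th = Ra‖Rb = (2.70 × 2.24)/4.940 = 1.224 kΩ.
The fractional drop is R_th/(R_th + R_L); requiring this ≤ 0.0560 gives R_L ≥ R_th(1/0.0560 − 1) = 1.224 × 16.86 = 20.6 kΩ.

R_L(min) ≈ 20.6 kΩ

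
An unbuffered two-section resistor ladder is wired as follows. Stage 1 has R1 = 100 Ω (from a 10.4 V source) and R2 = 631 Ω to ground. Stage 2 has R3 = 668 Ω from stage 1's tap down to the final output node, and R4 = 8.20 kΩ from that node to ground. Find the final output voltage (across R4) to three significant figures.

V_out ≈ 8.22 V

Stage 2 presents R3+R4 = 8868 Ω as a load on stage 1's tap.
Stage 1's lower leg becomes R2‖(R3+R4) = 589.1 Ω, so V_mid = 10.4 × 589.1/689.1 = 8.891 V.
Stage 2 is itself unloaded: V_out = V_mid × R4/(R3+R4) = 8.891 × 8200/8868 = 8.22 V.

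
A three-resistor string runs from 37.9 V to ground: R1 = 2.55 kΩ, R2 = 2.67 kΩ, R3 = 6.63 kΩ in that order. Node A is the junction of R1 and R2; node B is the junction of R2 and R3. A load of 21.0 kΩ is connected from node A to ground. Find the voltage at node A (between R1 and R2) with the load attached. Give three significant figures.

Below node A the series string R2+R3 = 9.300 kΩ sits in parallel with the 21.0 kΩ load: 6.446 kΩ.
V_A = 37.9 × 6.446/(2.55 + 6.446) = 27.2 V.

V ≈ 27.2 V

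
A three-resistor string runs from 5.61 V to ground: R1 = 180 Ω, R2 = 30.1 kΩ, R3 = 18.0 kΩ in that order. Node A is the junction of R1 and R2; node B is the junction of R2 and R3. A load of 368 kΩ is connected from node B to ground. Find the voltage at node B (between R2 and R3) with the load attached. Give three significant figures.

V ≈ 2.03 V

At node B, R3 is in parallel with the load: R3‖R_L = 17160 Ω.
Below node A the resistance is R2 + (R3‖R_L) = 47260 Ω, so V_A = 5.61 × 47260/47440 = 5.589 V.
Then V_B = V_A × (R3‖R_L)/(R2 + R3‖R_L) = 5.589 × 17160/47260 = 2.03 V.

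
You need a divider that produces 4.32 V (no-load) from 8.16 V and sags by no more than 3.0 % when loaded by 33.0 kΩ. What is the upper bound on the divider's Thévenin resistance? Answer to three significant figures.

Loading drop = R_th/(R_th + R_L) ≤ 0.0300, so R_th ≤ R_L · ε/(1−ε) = 33.0 kΩ × 0.0300/0.9700 = 1.02 kΩ.
(Any R1, R2 with R2/(R1+R2) = 0.529 and R1‖R2 ≤ 1.02 kΩ will meet the spec.)

R_th ≤ 1.02 kΩ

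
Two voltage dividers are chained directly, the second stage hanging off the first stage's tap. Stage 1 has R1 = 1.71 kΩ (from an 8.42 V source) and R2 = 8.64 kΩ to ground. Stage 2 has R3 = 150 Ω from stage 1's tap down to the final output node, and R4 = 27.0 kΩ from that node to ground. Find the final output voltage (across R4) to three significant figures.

Stage 2 presents R3+R4 = 27150 Ω as a load on stage 1's tap.
Stage 1's lower leg becomes R2‖(R3+R4) = 6554 Ω, so V_mid = 8.42 × 6554/8264 = 6.678 V.
Stage 2 is itself unloaded: V_out = V_mid × R4/(R3+R4) = 6.678 × 27000/27150 = 6.64 V.

V_out ≈ 6.64 V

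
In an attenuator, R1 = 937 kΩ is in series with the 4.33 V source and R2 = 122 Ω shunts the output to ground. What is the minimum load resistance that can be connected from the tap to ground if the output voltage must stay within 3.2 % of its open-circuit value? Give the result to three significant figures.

Output resistance R_th = R1‖R2 = (937000 × 122)/937100 = 122.0 Ω.
The fractional drop is R_th/(R_th + R_L); requiring this ≤ 0.0320 gives R_L ≥ R_th(1/0.0320 − 1) = 122.0 × 30.25 = 3.69 kΩ.

R_L(min) ≈ 3.69 kΩ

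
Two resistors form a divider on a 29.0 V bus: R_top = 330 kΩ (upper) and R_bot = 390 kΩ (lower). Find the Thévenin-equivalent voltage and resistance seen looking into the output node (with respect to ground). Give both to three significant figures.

V_th is the open-circuit tap voltage: 29.0 × 390/(330 + 390) = 15.7 V.
With the supply zeroed, R_top and R_bot appear in parallel from the tap: R_th = R_top‖R_bot = (330 × 390)/720.0 = 179 kΩ.

V_th = 15.7 V, R_th = 179 kΩ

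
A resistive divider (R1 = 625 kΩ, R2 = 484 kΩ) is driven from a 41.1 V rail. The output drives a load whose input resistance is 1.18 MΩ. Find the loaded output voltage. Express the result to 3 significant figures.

V_out ≈ 14.6 V

The load sits in parallel with R2: R2‖R_L = (484 × 1180) / (484 + 1180) = 343.2 kΩ.
V_out = 41.1 × 343.2 / (625 + 343.2) = 41.1 × 343.2/968.2 = 14.6 V.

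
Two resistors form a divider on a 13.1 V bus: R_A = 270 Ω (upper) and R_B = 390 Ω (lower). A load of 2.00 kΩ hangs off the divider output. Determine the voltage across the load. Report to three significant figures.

V_out ≈ 7.17 V

The load sits in parallel with R_B: R_B‖R_L = (390 × 2000) / (390 + 2000) = 326.4 Ω.
V_out = 13.1 × 326.4 / (270 + 326.4) = 13.1 × 326.4/596.4 = 7.17 V.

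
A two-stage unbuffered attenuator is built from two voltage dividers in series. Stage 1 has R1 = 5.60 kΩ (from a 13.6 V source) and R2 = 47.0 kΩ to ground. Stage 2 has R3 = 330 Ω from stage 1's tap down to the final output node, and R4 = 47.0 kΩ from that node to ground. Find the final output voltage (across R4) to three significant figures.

V_out ≈ 10.9 V

Stage 2 presents R3+R4 = 47330 Ω as a load on stage 1's tap.
Stage 1's lower leg becomes R2‖(R3+R4) = 23580 Ω, so V_mid = 13.6 × 23580/29180 = 10.99 V.
Stage 2 is itself unloaded: V_out = V_mid × R4/(R3+R4) = 10.99 × 47000/47330 = 10.9 V.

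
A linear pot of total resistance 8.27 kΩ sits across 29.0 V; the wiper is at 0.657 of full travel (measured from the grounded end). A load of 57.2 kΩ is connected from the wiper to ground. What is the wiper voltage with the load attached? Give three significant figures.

V ≈ 18.5 V

The wiper splits the pot into (1−α)R = 2.837 kΩ above and αR = 5.433 kΩ below.
Lower section ‖ load = 4.962 kΩ.
V_wiper = 29.0 × 4.962/(2.837 + 4.962) = 18.5 V.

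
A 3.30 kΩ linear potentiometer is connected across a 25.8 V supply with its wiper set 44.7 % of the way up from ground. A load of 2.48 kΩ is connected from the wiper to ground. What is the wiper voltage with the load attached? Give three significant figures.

The wiper splits the pot into (1−α)R = 1.825 kΩ above and αR = 1.475 kΩ below.
Lower section ‖ load = 0.9249 kΩ.
V_wiper = 25.8 × 0.9249/(1.825 + 0.9249) = 8.68 V.

V ≈ 8.68 V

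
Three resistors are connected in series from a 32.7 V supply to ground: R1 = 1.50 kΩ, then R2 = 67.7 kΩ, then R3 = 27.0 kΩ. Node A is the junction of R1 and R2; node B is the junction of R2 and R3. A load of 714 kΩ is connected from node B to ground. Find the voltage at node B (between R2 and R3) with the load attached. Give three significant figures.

V ≈ 8.93 V

At node B, R3 is in parallel with the load: R3‖R_L = 26.02 kΩ.
Below node A the resistance is R2 + (R3‖R_L) = 93.72 kΩ, so V_A = 32.7 × 93.72/95.22 = 32.18 V.
Then V_B = V_A × (R3‖R_L)/(R2 + R3‖R_L) = 32.18 × 26.02/93.72 = 8.93 V.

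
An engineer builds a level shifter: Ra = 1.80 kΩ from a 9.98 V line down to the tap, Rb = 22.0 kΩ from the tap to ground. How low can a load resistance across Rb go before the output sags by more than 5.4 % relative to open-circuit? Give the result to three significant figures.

R_L(min) ≈ 29.1 kΩ

Output resistance R_th = Ra‖Rb = (1.80 × 22.0)/23.80 = 1.664 kΩ.
The fractional drop is R_th/(R_th + R_L); requiring this ≤ 0.0540 gives R_L ≥ R_th(1/0.0540 − 1) = 1.664 × 17.52 = 29.1 kΩ.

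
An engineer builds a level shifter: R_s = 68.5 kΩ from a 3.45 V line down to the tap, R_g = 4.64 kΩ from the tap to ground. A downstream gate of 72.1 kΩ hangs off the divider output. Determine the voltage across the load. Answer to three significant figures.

V_out ≈ 0.206 V

The load sits in parallel with R_g: R_g‖R_L = (4.64 × 72.1) / (4.64 + 72.1) = 4.359 kΩ.
V_out = 3.45 × 4.359 / (68.5 + 4.359) = 3.45 × 4.359/72.86 = 0.206 V.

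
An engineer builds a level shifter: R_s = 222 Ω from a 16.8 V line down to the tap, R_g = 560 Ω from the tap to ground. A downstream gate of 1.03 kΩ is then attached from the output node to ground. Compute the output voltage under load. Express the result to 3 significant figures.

V_out ≈ 10.4 V

The load sits in parallel with R_g: R_g‖R_L = (560 × 1030) / (560 + 1030) = 362.8 Ω.
V_out = 16.8 × 362.8 / (222 + 362.8) = 16.8 × 362.8/584.8 = 10.4 V.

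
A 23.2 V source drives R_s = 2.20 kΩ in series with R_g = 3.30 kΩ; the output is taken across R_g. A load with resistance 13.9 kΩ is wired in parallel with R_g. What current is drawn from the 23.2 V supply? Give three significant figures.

R_g‖R_L = 2.667 kΩ, so the source sees R_s + R_g‖R_L = 4.867 kΩ.
I = 23.2 V / 4.867 kΩ = 4.77 mA.

I ≈ 4.77 mA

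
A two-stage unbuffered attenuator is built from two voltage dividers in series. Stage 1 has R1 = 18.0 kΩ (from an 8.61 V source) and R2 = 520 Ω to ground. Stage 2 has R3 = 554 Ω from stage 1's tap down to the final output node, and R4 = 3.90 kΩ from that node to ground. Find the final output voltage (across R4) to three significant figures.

Stage 2 presents R3+R4 = 4454 Ω as a load on stage 1's tap.
Stage 1's lower leg becomes R2‖(R3+R4) = 465.6 Ω, so V_mid = 8.61 × 465.6/18470 = 0.2171 V.
Stage 2 is itself unloaded: V_out = V_mid × R4/(R3+R4) = 0.2171 × 3900/4454 = 0.190 V.

V_out ≈ 0.190 V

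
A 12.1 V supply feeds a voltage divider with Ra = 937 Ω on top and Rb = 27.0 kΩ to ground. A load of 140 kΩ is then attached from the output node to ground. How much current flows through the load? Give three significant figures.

I_L ≈ 0.0830 mA

Rb‖R_L = 22630 Ω; V_out = 12.1 × 22630/23570 = 11.62 V.
I_L = V_out / R_L = 11.62 / 140 kΩ = 0.0830 mA.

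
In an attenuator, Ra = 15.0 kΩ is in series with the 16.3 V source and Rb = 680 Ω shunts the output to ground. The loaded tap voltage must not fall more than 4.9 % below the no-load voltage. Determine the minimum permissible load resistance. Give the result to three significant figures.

Output resistance R_th = Ra‖Rb = (15000 × 680)/15680 = 650.5 Ω.
The fractional drop is R_th/(R_th + R_L); requiring this ≤ 0.0490 gives R_L ≥ R_th(1/0.0490 − 1) = 650.5 × 19.41 = 12.6 kΩ.

R_L(min) ≈ 12.6 kΩ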